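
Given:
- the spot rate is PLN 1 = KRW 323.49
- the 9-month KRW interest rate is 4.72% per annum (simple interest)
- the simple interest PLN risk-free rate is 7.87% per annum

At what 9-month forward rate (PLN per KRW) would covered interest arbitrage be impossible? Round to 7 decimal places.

0.0031618

T = 9/12 years.
KRW growth factor: 1 + 0.0472×9/12 = 1.035400.
PLN accumulates by 1 + 0.0787×9/12 = 1.059025.
So F = 323.49 × 1.035400 / 1.059025 = 316.2735 (KRW/PLN).
Invert for PLN per KRW: 1 / 316.2735 = 0.0031618.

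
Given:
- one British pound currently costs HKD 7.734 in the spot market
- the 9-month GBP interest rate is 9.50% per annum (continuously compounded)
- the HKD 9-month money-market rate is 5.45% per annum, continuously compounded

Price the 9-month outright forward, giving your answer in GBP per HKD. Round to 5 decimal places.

0.13329

T = 9/12 years.
HKD accumulates by e^(0.0545×9/12) = 1.0417219.
GBP growth factor: e^(0.0950×9/12) = 1.0738497.
So F = 7.734 × 1.0417219 / 1.0738497 = 7.502612 (HKD/GBP).
Invert for GBP per HKD: 1 / 7.502612 = 0.13329.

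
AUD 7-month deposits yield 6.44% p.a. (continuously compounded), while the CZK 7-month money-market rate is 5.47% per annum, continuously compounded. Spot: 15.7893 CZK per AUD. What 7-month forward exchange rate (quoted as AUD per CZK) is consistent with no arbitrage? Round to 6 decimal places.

0.063693

T = 7/12 years.
CZK accumulates by e^(0.0547×7/12) = 1.0324229.
AUD growth factor: e^(0.0644×7/12) = 1.0382812.
Forward (CZK per AUD) = 15.7893 × 1.0324229 / 1.0382812 = 15.70021.
Quoted the other way: 1/15.70021 = 0.063693 AUD per CZK.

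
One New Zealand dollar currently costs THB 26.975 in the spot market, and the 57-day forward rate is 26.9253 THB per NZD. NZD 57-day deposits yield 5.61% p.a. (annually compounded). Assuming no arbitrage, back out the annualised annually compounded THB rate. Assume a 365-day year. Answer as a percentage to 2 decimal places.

4.37%

T = 57/365 years.
F/S = 26.9253/26.975 = 0.9981576 = (growth of THB) / (growth of NZD).
NZD growth factor: (1 + 0.0561)^(57/365) = 1.0085603.
Hence g_THB = 1.0067021.
r = 1.0067021^(365/57) − 1 = 0.043702 → 4.37%.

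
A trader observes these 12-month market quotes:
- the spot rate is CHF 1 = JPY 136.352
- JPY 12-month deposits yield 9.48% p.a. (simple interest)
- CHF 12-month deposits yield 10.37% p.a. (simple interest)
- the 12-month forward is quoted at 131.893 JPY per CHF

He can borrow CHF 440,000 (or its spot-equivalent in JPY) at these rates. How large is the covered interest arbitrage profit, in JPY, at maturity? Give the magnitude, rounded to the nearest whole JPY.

T = 1 year.
Invest the CHF and cover forward: 440,000 × 1.103700 × 131.893 = JPY 64,050,933.80.
Convert at spot and invest in JPY: 440,000 × 136.352 × 1.094800 = JPY 65,682,394.62.
The quoted forward undervalues CHF, so borrow CHF, convert to JPY at spot, deposit the JPY at 9.48%, and buy CHF forward at 131.893 to cover the loan.
The gap between the two covered legs is JPY 1,631,461.

JPY 1,631,461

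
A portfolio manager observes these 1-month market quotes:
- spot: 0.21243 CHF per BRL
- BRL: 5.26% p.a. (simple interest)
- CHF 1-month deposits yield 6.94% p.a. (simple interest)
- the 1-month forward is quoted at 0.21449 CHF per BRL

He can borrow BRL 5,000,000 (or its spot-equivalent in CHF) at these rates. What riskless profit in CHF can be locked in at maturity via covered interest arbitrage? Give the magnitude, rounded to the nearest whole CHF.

CHF 8,858

T = 1/12 years.
Invest the BRL and cover forward: 5,000,000 × 1.004383333 × 0.21449 = CHF 1,077,150.91.
Convert at spot and invest in CHF: 5,000,000 × 0.21243 × 1.005783333 = CHF 1,068,292.77.
The quoted forward overvalues BRL, so borrow CHF, buy BRL at spot, deposit the BRL at 5.26%, and sell the proceeds forward at 0.21449.
The gap between the two covered legs is CHF 8,858.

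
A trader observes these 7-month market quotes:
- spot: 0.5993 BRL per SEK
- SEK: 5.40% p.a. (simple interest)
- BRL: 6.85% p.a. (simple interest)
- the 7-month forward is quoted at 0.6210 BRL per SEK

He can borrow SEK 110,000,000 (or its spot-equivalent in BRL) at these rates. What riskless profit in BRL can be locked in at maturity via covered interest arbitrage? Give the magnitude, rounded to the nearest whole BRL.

BRL 1,904,592

T = 7/12 years.
Keep in SEK, deliver into the forward: 110,000,000·1.031500·0.6210 = BRL 70,461,765.00.
Swap to BRL now, deposit: 110,000,000·0.5993·1.0399583333 = BRL 68,557,173.21.
The quoted forward overvalues SEK, so borrow BRL, buy SEK at spot, deposit the SEK at 5.40%, and sell the proceeds forward at 0.6210.
The gap between the two covered legs is BRL 1,904,592.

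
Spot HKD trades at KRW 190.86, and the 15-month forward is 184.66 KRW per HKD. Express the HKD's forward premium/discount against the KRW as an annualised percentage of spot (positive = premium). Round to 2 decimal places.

T = 15/12 years.
Period premium: (184.66 − 190.86)/190.86 = -0.0324845.
×(1/T) gives -2.60% p.a.

-2.60%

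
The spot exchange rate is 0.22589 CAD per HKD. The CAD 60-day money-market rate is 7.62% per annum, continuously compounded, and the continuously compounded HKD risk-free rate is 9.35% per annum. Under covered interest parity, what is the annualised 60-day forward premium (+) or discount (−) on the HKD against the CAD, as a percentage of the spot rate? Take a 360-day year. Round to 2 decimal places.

-1.73%

T = 60/360 years.
CIP forward (CAD per HKD) = 0.22589 × 1.012781/1.0157054 = 0.22523962.
Annualised premium = (F − S)/S × (1/T) = (0.22523962 − 0.22589)/0.22589 ÷ (60/360) = -1.73%.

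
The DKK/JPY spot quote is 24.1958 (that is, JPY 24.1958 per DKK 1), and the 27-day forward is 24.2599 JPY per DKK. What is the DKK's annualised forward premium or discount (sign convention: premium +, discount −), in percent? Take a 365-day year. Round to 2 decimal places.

+3.58%

T = 27/365 years.
(F − S)/S = (24.2599 − 24.1958)/24.1958 = 0.0026492.
Annualise by dividing by T: 0.0026492 / (27/365) = 0.035813 → 3.58%.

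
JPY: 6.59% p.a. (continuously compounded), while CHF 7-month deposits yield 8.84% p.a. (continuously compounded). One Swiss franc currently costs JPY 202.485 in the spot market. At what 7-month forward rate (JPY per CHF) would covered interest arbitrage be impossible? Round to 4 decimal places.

199.8447

T = 7/12 years.
Growth of 1 JPY over T: e^(0.0659×7/12) = 1.039190107.
Growth of 1 CHF over T: e^(0.0884×7/12) = 1.052919379.
So F = 202.485 × 1.039190107 / 1.052919379 = 199.844749 (JPY/CHF).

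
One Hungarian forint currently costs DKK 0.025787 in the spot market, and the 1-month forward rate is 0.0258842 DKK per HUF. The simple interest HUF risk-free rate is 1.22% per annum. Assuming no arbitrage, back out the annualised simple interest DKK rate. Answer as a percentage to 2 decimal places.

T = 1/12 years.
By CIP, F/S equals the DKK-to-HUF growth ratio: 0.0258842/0.025787 = 1.0037693.
HUF growth factor: 1 + 0.0122×1/12 = 1.0010167.
So the DKK growth factor = 1.0047898.
(1.0047898 − 1)/T = 0.057478, i.e. 5.75%.

5.75%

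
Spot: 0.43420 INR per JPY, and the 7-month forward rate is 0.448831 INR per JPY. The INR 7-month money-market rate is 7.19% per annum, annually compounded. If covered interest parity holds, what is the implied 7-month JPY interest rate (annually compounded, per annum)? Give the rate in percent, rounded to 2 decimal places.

T = 7/12 years.
F/S = 0.448831/0.4342 = 1.0336965 = (growth of INR) / (growth of JPY).
INR growth factor: (1 + 0.0719)^(7/12) = 1.0413339.
That pins the JPY growth at 1.0073884.
r = 1.0073884^(12/7) − 1 = 0.012699 → 1.27%.

1.27%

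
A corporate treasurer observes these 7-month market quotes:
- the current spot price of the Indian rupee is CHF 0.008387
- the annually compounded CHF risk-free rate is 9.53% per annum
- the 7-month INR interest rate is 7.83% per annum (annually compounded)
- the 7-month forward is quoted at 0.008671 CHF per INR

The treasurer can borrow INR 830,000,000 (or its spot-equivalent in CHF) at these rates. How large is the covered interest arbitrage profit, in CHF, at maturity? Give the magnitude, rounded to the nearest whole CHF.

CHF 179,638

T = 7/12 years.
Keep in INR, deliver into the forward: 830,000,000·1.044956238·0.008671 = CHF 7,520,476.90.
Swap to CHF now, deposit: 830,000,000·0.008387·1.054534925 = CHF 7,340,839.07.
The quoted forward overvalues INR, so borrow CHF, buy INR at spot, deposit the INR at 7.83%, and sell the proceeds forward at 0.008671.
Arbitrage profit = |7,520,476.90 − 7,340,839.07| = CHF 179,638.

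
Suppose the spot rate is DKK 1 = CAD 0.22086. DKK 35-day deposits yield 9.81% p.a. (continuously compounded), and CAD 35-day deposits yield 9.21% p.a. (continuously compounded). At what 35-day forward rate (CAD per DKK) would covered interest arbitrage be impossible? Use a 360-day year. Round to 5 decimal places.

T = 35/360 years.
Growth of 1 CAD over T: e^(0.0921×35/360) = 1.0089944.
DKK growth factor: e^(0.0981×35/360) = 1.0095831.
Forward (CAD per DKK) = 0.22086 × 1.0089944 / 1.0095831 = 0.2207312.

0.22073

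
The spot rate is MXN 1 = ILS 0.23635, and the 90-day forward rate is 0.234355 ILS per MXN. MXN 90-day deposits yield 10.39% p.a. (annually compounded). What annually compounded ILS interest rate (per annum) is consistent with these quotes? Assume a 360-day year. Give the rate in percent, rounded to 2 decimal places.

T = 90/360 years.
By CIP, F/S equals the ILS-to-MXN growth ratio: 0.234355/0.23635 = 0.9915591.
MXN growth factor: (1 + 0.1039)^(90/360) = 1.0250202.
So the ILS growth factor = 1.0163681.
Annualise: 1.0163681^(360/90) − 1 = 0.067098 = 6.71%.

6.71%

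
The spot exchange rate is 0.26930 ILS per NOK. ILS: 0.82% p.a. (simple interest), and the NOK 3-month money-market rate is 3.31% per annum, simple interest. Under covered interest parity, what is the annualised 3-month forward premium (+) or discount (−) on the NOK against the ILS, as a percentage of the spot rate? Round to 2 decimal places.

T = 3/12 years.
CIP forward (ILS per NOK) = 0.2693 × 1.002050/1.008275 = 0.26763737.
Annualised premium = (F − S)/S × (1/T) = (0.26763737 − 0.2693)/0.2693 ÷ (3/12) = -2.47%.

-2.47%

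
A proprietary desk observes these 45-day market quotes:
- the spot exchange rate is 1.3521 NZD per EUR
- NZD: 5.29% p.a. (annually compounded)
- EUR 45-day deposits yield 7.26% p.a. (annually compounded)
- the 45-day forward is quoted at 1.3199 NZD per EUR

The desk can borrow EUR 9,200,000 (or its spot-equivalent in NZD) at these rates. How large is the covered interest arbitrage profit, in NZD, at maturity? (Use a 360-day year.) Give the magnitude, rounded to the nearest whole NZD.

NZD 269,803

T = 45/360 years.
Route A — deposit EUR, sell forward: 9,200,000 × 1.0087991882 × 1.3199 = NZD 12,249,929.25.
Route B — convert at spot, deposit NZD: 9,200,000 × 1.3521 × 1.006464337 = NZD 12,519,731.96.
The quoted forward undervalues EUR, so borrow EUR, convert to NZD at spot, deposit the NZD at 5.29%, and buy EUR forward at 1.3199 to cover the loan.
Arbitrage profit = |12,249,929.25 − 12,519,731.96| = NZD 269,803.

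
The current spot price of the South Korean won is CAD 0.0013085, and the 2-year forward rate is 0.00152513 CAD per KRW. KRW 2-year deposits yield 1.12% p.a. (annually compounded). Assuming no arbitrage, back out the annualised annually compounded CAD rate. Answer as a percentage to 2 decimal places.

T = 2 years.
CIP gives F = S · g_CAD/g_KRW, so g_CAD/g_KRW = 0.00152513/0.0013085 = 1.1655560.
The KRW side grows by (1 + 0.0112)^2 = 1.0225254.
So the CAD growth factor = 1.1918106.
r = 1.1918106^(1/2) − 1 = 0.091701 → 9.17%.

9.17%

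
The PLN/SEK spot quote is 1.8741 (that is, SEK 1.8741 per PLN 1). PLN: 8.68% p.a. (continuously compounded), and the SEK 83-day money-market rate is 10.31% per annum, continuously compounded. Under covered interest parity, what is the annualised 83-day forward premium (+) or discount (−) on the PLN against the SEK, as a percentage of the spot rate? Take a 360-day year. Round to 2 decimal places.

+1.63%

T = 83/360 years.
F = S · g_SEK/g_PLN = 1.8741 × 1.024055/1.0202138 = 1.8811562.
Annualised premium = (F − S)/S × (1/T) = (1.8811562 − 1.8741)/1.8741 ÷ (83/360) = 1.63%.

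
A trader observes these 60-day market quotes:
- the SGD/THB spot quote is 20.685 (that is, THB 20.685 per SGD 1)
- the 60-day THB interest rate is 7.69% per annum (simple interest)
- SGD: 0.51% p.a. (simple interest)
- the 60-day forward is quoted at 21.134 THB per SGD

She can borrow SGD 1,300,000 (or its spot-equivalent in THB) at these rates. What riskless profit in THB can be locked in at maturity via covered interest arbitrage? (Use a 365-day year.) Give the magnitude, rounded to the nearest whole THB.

T = 60/365 years.
Invest the SGD and cover forward: 1,300,000 × 1.0008383562 × 21.134 = THB 27,497,233.17.
Convert at spot and invest in THB: 1,300,000 × 20.685 × 1.0126410959 = THB 27,230,425.39.
The quoted forward overvalues SGD, so borrow THB, buy SGD at spot, deposit the SGD at 0.51%, and sell the proceeds forward at 21.134.
Profit = 27,497,233.17 − 27,230,425.39 = THB 266,808.

THB 266,808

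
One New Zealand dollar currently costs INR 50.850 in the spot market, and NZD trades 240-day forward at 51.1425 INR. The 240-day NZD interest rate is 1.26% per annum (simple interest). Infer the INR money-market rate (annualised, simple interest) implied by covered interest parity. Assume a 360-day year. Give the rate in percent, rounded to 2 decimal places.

T = 240/360 years.
F/S = 51.1425/50.85 = 1.0057522 = (growth of INR) / (growth of NZD).
The NZD side grows by 1 + 0.0126×240/360 = 1.008400.
So the INR growth factor = 1.0142005.
r = (1.0142005 − 1)/(240/360) = 0.021301 → 2.13%.

2.13%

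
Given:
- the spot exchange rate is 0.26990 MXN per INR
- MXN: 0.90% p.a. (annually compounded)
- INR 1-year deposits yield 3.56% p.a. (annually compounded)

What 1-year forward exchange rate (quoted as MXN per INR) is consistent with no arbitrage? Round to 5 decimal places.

T = 1 year.
MXN growth factor: (1 + 0.0090)^1 = 1.009000.
Growth of 1 INR over T: (1 + 0.0356)^1 = 1.035600.
So F = 0.2699 × 1.009000 / 1.035600 = 0.2629675 (MXN/INR).

0.26297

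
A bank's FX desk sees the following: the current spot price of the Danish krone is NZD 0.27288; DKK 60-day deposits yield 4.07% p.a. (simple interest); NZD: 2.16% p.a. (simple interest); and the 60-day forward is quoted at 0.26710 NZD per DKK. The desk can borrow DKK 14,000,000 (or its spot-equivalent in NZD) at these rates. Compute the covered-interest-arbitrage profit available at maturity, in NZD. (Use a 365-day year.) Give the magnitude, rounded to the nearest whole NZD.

NZD 69,467

T = 60/365 years.
Route A — deposit DKK, sell forward: 14,000,000 × 1.006690411 × 0.26710 = NZD 3,764,418.12.
Route B — convert at spot, deposit NZD: 14,000,000 × 0.27288 × 1.003550685 = NZD 3,833,884.75.
The quoted forward undervalues DKK, so borrow DKK, convert to NZD at spot, deposit the NZD at 2.16%, and buy DKK forward at 0.26710 to cover the loan.
The gap between the two covered legs is NZD 69,467.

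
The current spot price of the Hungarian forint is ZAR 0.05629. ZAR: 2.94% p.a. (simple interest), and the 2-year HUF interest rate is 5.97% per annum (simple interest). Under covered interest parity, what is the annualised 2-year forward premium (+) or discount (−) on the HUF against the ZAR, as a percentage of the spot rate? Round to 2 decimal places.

T = 2 years.
CIP forward (ZAR per HUF) = 0.05629 × 1.058800/1.119400 = 0.05324268.
(F − S)/S ÷ T = (0.05324268 − 0.05629)/0.05629/2 = -0.027068 → -2.71%.

-2.71%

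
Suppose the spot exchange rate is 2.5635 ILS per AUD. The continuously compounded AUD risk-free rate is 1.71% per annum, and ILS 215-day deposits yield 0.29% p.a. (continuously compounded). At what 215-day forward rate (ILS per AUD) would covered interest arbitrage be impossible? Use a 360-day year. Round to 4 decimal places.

T = 215/360 years.
ILS accumulates by e^(0.0029×215/360) = 1.0017334.
AUD accumulates by e^(0.0171×215/360) = 1.0102648.
So F = 2.5635 × 1.0017334 / 1.0102648 = 2.541852 (ILS/AUD).

2.5419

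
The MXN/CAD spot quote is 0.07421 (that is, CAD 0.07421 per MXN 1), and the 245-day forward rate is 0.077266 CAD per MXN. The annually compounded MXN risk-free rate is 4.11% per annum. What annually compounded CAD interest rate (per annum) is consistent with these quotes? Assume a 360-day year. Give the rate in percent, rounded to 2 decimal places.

10.47%

T = 245/360 years.
CIP gives F = S · g_CAD/g_MXN, so g_CAD/g_MXN = 0.077266/0.07421 = 1.0411804.
The MXN side grows by (1 + 0.0411)^(245/360) = 1.0277905.
Hence g_CAD = 1.0701153.
Annualise: 1.0701153^(360/245) − 1 = 0.104701 = 10.47%.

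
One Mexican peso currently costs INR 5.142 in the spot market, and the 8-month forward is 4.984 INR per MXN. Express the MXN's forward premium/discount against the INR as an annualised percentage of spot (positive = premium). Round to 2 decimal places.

-4.61%

T = 8/12 years.
Period premium: (4.984 − 5.142)/5.142 = -0.0307273.
Per annum: -0.0307273 / (8/12) = -0.046091 = -4.61%.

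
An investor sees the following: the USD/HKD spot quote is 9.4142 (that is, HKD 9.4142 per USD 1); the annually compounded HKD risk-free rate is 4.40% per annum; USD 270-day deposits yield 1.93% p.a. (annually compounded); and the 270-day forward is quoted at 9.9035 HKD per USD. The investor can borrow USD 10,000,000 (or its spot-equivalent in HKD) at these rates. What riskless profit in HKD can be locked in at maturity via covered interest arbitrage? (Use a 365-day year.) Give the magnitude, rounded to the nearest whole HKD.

T = 270/365 years.
Route A — deposit USD, sell forward: 10,000,000 × 1.0142411419 × 9.9035 = HKD 100,445,371.49.
Route B — convert at spot, deposit HKD: 10,000,000 × 9.4142 × 1.0323649364 = HKD 97,188,899.84.
The quoted forward overvalues USD, so borrow HKD, buy USD at spot, deposit the USD at 1.93%, and sell the proceeds forward at 9.9035.
Arbitrage profit = |100,445,371.49 − 97,188,899.84| = HKD 3,256,472.

HKD 3,256,472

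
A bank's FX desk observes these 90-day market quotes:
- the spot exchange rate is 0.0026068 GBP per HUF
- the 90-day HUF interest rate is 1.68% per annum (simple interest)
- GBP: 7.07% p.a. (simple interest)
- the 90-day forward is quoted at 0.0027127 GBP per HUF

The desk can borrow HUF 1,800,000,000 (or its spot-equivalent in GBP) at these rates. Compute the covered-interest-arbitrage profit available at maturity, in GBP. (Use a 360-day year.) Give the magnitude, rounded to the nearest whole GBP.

T = 90/360 years.
Route A — deposit HUF, sell forward: 1,800,000,000 × 1.004200 × 0.0027127 = GBP 4,903,368.01.
Route B — convert at spot, deposit GBP: 1,800,000,000 × 0.0026068 × 1.017675 = GBP 4,775,175.34.
The quoted forward overvalues HUF, so borrow GBP, buy HUF at spot, deposit the HUF at 1.68%, and sell the proceeds forward at 0.0027127.
Arbitrage profit = |4,903,368.01 − 4,775,175.34| = GBP 128,193.

GBP 128,193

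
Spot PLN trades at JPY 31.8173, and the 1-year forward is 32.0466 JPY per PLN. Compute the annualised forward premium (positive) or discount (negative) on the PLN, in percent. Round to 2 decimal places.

T = 1 year.
PLN trades forward at +0.72068% vs spot over the period.
Annualise by dividing by T: 0.0072068 / 1 = 0.007207 → 0.72%.

+0.72%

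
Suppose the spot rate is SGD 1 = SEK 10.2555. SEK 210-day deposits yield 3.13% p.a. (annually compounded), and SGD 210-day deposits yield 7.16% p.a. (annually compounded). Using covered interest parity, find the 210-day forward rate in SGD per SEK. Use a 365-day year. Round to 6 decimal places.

T = 210/365 years.
SEK growth factor: (1 + 0.0313)^(210/365) = 1.0178903.
SGD growth factor: (1 + 0.0716)^(210/365) = 1.0405887.
Forward (SEK per SGD) = 10.2555 × 1.0178903 / 1.0405887 = 10.03180.
Quoted the other way: 1/10.03180 = 0.099683 SGD per SEK.

0.099683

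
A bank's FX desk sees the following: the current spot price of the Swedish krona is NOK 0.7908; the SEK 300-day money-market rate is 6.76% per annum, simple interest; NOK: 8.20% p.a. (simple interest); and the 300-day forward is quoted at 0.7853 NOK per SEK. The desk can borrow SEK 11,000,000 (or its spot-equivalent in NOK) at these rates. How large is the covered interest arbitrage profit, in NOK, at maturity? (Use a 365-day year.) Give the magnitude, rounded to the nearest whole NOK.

NOK 166,817

T = 300/365 years.
Keep in SEK, deliver into the forward: 11,000,000·1.055561644·0.7853 = NOK 9,118,258.15.
Swap to NOK now, deposit: 11,000,000·0.7908·1.06739726 = NOK 9,285,075.29.
The quoted forward undervalues SEK, so borrow SEK, convert to NOK at spot, deposit the NOK at 8.20%, and buy SEK forward at 0.7853 to cover the loan.
Profit = 9,285,075.29 − 9,118,258.15 = NOK 166,817.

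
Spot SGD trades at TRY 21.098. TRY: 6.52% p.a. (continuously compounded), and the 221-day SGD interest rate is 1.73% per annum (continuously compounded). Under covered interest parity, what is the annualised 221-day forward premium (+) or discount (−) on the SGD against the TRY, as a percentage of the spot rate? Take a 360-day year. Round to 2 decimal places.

+4.86%

T = 221/360 years.
No-arbitrage forward: 21.098 × 1.0408374 / 1.0106769 = 21.727604 TRY/SGD.
Annualised premium = (F − S)/S × (1/T) = (21.727604 − 21.098)/21.098 ÷ (221/360) = 4.86%.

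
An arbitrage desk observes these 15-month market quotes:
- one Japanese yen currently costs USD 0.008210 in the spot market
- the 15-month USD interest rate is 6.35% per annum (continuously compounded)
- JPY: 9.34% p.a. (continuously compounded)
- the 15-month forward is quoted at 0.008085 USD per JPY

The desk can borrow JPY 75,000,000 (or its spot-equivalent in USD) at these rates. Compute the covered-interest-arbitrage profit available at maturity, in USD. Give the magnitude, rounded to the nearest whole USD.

USD 14,850

T = 15/12 years.
Route A — deposit JPY, sell forward: 75,000,000 × 1.12383843 × 0.008085 = USD 681,467.53.
Route B — convert at spot, deposit USD: 75,000,000 × 0.008210 × 1.08261022 = USD 666,617.24.
The quoted forward overvalues JPY, so borrow USD, buy JPY at spot, deposit the JPY at 9.34%, and sell the proceeds forward at 0.008085.
Arbitrage profit = |681,467.53 − 666,617.24| = USD 14,850.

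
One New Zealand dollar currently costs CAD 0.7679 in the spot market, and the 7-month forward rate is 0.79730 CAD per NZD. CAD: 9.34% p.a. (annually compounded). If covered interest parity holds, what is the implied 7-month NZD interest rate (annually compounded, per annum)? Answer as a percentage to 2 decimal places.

2.52%

T = 7/12 years.
By CIP, F/S equals the CAD-to-NZD growth ratio: 0.7973/0.7679 = 1.0382862.
CAD growth factor: (1 + 0.0934)^(7/12) = 1.0534675.
So the NZD growth factor = 1.0146215.
r = 1.0146215^(12/7) − 1 = 0.025196 → 2.52%.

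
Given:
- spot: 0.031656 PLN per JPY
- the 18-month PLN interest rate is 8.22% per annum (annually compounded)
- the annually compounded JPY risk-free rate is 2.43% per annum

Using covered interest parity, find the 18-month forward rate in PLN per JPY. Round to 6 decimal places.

T = 18/12 years.
PLN growth factor: (1 + 0.0822)^(18/12) = 1.1258001.
JPY accumulates by (1 + 0.0243)^(18/12) = 1.0366705.
So F = 0.031656 × 1.1258001 / 1.0366705 = 0.03437768 (PLN/JPY).

0.034378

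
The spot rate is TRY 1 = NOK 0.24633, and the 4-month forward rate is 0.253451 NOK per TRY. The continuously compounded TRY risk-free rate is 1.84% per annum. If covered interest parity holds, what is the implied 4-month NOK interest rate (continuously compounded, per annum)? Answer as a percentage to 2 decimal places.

10.39%

T = 4/12 years.
By CIP, F/S equals the NOK-to-TRY growth ratio: 0.253451/0.24633 = 1.0289084.
The TRY side grows by e^(0.0184×4/12) = 1.0061522.
That pins the NOK growth at 1.0352385.
r = ln(1.0352385)/(4/12) = 0.103896 → 10.39%.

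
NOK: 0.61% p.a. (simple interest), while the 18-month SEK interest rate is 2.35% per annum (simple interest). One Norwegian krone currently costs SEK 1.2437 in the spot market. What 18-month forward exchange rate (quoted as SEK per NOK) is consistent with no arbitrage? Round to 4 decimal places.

1.2759

T = 18/12 years.
SEK growth factor: 1 + 0.0235×18/12 = 1.035250.
NOK growth factor: 1 + 0.0061×18/12 = 1.009150.
So F = 1.2437 × 1.035250 / 1.009150 = 1.275866 (SEK/NOK).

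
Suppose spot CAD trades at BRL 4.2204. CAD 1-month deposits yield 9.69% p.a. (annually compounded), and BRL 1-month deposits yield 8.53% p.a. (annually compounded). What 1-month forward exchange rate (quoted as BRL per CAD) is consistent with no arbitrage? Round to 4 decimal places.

4.2167

T = 1/12 years.
BRL growth factor: (1 + 0.0853)^(1/12) = 1.0068447.
CAD accumulates by (1 + 0.0969)^(1/12) = 1.0077371.
So F = 4.2204 × 1.0068447 / 1.0077371 = 4.216663 (BRL/CAD).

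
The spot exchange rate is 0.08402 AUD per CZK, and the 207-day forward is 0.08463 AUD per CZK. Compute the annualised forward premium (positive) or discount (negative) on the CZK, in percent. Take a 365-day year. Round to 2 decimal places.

T = 207/365 years.
Period premium: (0.08463 − 0.08402)/0.08402 = 0.0072602.
×(1/T) gives 1.28% p.a.

+1.28%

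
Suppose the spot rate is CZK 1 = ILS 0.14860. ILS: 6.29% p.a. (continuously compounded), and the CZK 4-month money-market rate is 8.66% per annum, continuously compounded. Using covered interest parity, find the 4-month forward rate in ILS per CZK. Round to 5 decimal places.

0.14743

T = 4/12 years.
ILS accumulates by e^(0.0629×4/12) = 1.021188.
CZK growth factor: e^(0.0866×4/12) = 1.0292873.
So F = 0.1486 × 1.021188 / 1.0292873 = 0.1474307 (ILS/CZK).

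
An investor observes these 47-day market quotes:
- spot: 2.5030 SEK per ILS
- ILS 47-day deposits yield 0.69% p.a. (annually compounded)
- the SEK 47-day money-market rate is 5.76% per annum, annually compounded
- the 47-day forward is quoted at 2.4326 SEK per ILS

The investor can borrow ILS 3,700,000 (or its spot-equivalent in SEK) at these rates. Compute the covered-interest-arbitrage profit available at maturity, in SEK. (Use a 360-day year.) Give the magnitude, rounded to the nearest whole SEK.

SEK 320,356

T = 47/360 years.
Invest the ILS and cover forward: 3,700,000 × 1.000898143 × 2.4326 = SEK 9,008,703.84.
Convert at spot and invest in SEK: 3,700,000 × 2.5030 × 1.007338191 = SEK 9,329,059.72.
The quoted forward undervalues ILS, so borrow ILS, convert to SEK at spot, deposit the SEK at 5.76%, and buy ILS forward at 2.4326 to cover the loan.
Arbitrage profit = |9,008,703.84 − 9,329,059.72| = SEK 320,356.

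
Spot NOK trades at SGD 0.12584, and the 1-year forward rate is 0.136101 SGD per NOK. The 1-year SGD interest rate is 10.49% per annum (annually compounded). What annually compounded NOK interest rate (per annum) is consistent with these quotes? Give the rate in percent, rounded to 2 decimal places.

T = 1 year.
By CIP, F/S equals the SGD-to-NOK growth ratio: 0.136101/0.12584 = 1.0815401.
The SGD side grows by (1 + 0.1049)^1 = 1.104900.
Hence g_NOK = 1.0215987.
r = 1.0215987^(1/1) − 1 = 0.021599 → 2.16%.

2.16%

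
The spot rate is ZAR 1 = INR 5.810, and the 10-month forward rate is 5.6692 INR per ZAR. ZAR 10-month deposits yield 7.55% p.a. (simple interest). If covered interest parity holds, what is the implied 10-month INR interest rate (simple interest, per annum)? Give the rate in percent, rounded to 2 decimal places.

4.46%

T = 10/12 years.
By CIP, F/S equals the INR-to-ZAR growth ratio: 5.6692/5.81 = 0.9757659.
ZAR growth factor: 1 + 0.0755×10/12 = 1.0629167.
Hence g_INR = 1.0371579.
(1.0371579 − 1)/T = 0.044589, i.e. 4.46%.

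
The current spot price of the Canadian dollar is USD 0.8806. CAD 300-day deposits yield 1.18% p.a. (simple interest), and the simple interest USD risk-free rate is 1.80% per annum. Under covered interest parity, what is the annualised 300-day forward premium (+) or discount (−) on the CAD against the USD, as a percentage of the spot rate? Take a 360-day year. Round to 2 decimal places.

T = 300/360 years.
F = S · g_USD/g_CAD = 0.8806 × 1.015000/1.0098333 = 0.8851055.
(F − S)/S ÷ T = (0.8851055 − 0.8806)/0.8806/(300/360) = 0.006140 → 0.61%.

+0.61%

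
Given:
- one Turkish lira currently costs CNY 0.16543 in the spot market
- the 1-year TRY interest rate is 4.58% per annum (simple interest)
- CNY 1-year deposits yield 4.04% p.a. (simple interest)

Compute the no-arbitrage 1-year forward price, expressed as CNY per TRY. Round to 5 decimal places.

0.16458

T = 1 year.
Growth of 1 CNY over T: 1 + 0.0404×1 = 1.040400.
TRY accumulates by 1 + 0.0458×1 = 1.045800.
Forward (CNY per TRY) = 0.16543 × 1.040400 / 1.045800 = 0.1645758.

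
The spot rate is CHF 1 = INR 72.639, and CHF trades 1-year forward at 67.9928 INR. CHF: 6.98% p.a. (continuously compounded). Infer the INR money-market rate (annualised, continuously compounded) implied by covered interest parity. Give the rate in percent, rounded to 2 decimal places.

T = 1 year.
By CIP, F/S equals the INR-to-CHF growth ratio: 67.9928/72.639 = 0.9360371.
CHF growth factor: e^(0.0698×1) = 1.0722937.
Hence g_INR = 1.0037067.
r = ln(1.0037067)/1 = 0.003700 → 0.37%.

0.37%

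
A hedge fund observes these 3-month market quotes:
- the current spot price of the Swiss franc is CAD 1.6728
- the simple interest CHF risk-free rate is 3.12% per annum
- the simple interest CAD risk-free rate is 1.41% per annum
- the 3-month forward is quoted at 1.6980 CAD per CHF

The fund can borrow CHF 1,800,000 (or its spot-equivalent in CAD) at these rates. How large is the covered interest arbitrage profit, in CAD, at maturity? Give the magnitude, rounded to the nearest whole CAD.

T = 3/12 years.
Route A — deposit CHF, sell forward: 1,800,000 × 1.007800 × 1.6980 = CAD 3,080,239.92.
Route B — convert at spot, deposit CAD: 1,800,000 × 1.6728 × 1.003525 = CAD 3,021,653.92.
The quoted forward overvalues CHF, so borrow CAD, buy CHF at spot, deposit the CHF at 3.12%, and sell the proceeds forward at 1.6980.
Profit = 3,080,239.92 − 3,021,653.92 = CAD 58,586.

CAD 58,586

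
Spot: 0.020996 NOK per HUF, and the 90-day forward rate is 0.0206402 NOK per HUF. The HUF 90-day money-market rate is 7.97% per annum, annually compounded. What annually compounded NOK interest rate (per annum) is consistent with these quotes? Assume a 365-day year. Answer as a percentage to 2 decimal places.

T = 90/365 years.
CIP gives F = S · g_NOK/g_HUF, so g_NOK/g_HUF = 0.0206402/0.020996 = 0.9830539.
HUF growth factor: (1 + 0.0797)^(90/365) = 1.0190881.
So the NOK growth factor = 1.0018185.
Annualise: 1.0018185^(365/90) − 1 = 0.007396 = 0.74%.

0.74%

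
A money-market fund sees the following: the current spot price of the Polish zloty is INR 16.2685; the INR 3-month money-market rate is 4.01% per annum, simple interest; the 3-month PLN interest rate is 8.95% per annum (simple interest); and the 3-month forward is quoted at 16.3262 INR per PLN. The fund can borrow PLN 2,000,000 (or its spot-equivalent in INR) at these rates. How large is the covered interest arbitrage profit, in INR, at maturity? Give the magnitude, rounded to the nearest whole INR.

INR 519,814

T = 3/12 years.
Route A — deposit PLN, sell forward: 2,000,000 × 1.022375 × 16.3262 = INR 33,382,997.45.
Route B — convert at spot, deposit INR: 2,000,000 × 16.2685 × 1.010025 = INR 32,863,183.43.
The quoted forward overvalues PLN, so borrow INR, buy PLN at spot, deposit the PLN at 8.95%, and sell the proceeds forward at 16.3262.
The gap between the two covered legs is INR 519,814.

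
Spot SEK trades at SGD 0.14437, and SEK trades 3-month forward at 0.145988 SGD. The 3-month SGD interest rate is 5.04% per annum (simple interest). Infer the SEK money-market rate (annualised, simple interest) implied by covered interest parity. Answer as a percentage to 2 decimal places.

T = 3/12 years.
By CIP, F/S equals the SGD-to-SEK growth ratio: 0.145988/0.14437 = 1.0112073.
The SGD side grows by 1 + 0.0504×3/12 = 1.012600.
That pins the SEK growth at 1.0013773.
(1.0013773 − 1)/T = 0.005509, i.e. 0.55%.

0.55%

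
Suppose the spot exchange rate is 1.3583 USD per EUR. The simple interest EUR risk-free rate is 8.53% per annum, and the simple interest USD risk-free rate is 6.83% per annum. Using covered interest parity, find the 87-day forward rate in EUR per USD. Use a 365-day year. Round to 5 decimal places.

T = 87/365 years.
USD accumulates by 1 + 0.0683×87/365 = 1.0162797.
Growth of 1 EUR over T: 1 + 0.0853×87/365 = 1.0203318.
CIP: F = S · (grow USD)/(grow EUR) = 1.3583 × 1.0162797/1.0203318 = 1.352906 USD per EUR.
Invert for EUR per USD: 1 / 1.352906 = 0.73915.

0.73915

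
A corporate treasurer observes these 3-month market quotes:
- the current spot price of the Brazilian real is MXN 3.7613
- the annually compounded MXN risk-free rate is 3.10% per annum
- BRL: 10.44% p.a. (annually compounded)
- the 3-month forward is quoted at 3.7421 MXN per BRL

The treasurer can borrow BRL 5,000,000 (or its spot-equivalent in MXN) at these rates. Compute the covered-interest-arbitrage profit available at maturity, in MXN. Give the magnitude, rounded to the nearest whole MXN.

MXN 230,226

T = 3/12 years.
Invest the BRL and cover forward: 5,000,000 × 1.0251362702 × 3.7421 = MXN 19,180,812.18.
Convert at spot and invest in MXN: 5,000,000 × 3.7613 × 1.0076615015 = MXN 18,950,586.03.
The quoted forward overvalues BRL, so borrow MXN, buy BRL at spot, deposit the BRL at 10.44%, and sell the proceeds forward at 3.7421.
The gap between the two covered legs is MXN 230,226.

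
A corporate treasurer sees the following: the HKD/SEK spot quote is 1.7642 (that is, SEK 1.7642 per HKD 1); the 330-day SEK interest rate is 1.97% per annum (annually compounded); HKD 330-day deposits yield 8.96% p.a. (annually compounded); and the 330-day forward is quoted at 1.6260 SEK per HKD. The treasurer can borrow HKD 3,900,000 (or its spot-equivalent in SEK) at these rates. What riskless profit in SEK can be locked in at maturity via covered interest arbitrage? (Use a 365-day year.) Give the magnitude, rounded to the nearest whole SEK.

SEK 149,844

T = 330/365 years.
Route A — deposit HKD, sell forward: 3,900,000 × 1.0806711 × 1.6260 = SEK 6,852,967.71.
Route B — convert at spot, deposit SEK: 3,900,000 × 1.7642 × 1.017794256 = SEK 7,002,811.24.
The quoted forward undervalues HKD, so borrow HKD, convert to SEK at spot, deposit the SEK at 1.97%, and buy HKD forward at 1.6260 to cover the loan.
Profit = 7,002,811.24 − 6,852,967.71 = SEK 149,844.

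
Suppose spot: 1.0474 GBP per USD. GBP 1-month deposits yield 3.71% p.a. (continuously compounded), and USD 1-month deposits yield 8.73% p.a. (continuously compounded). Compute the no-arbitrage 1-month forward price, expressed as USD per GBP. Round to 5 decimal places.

T = 1/12 years.
Growth of 1 GBP over T: e^(0.0371×1/12) = 1.0030965.
Growth of 1 USD over T: e^(0.0873×1/12) = 1.0073015.
So F = 1.0474 × 1.0030965 / 1.0073015 = 1.043028 (GBP/USD).
Quoted the other way: 1/1.043028 = 0.95875 USD per GBP.

0.95875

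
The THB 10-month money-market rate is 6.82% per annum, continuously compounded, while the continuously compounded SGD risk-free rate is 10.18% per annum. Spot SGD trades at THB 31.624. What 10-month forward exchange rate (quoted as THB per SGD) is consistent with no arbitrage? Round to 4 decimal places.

30.7508

T = 10/12 years.
Growth of 1 THB over T: e^(0.0682×10/12) = 1.05847938.
SGD growth factor: e^(0.1018×10/12) = 1.08853563.
Forward (THB per SGD) = 31.624 × 1.05847938 / 1.08853563 = 30.750810.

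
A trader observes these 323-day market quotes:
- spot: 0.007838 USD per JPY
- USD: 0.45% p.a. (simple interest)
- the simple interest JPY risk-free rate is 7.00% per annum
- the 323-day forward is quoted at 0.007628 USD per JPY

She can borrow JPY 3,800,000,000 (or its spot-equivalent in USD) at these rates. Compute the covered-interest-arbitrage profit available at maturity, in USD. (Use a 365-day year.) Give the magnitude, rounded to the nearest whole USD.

USD 878,961

T = 323/365 years.
Invest the JPY and cover forward: 3,800,000,000 × 1.0619452055 × 0.007628 = USD 30,781,968.50.
Convert at spot and invest in USD: 3,800,000,000 × 0.007838 × 1.0039821918 = USD 29,903,007.19.
The quoted forward overvalues JPY, so borrow USD, buy JPY at spot, deposit the JPY at 7.00%, and sell the proceeds forward at 0.007628.
Arbitrage profit = |30,781,968.50 − 29,903,007.19| = USD 878,961.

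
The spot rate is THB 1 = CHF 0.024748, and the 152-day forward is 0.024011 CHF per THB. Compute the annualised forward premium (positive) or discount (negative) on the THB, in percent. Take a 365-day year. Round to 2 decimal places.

-7.15%

T = 152/365 years.
Period premium: (0.024011 − 0.024748)/0.024748 = -0.0297802.
×(1/T) gives -7.15% p.a.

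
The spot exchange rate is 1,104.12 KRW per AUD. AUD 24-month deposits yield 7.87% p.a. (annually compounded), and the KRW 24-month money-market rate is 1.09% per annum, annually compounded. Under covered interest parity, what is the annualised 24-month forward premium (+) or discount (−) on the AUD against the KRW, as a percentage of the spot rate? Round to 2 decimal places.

-6.09%

T = 2 years.
F = S · g_KRW/g_AUD = 1104.12 × 1.0219188/1.1635937 = 969.68640.
(F − S)/S ÷ T = (969.68640 − 1104.12)/1104.12/2 = -0.060878 → -6.09%.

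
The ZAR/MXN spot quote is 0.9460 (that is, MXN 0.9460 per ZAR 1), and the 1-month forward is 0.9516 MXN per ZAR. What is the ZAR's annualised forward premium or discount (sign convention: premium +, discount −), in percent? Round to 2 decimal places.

T = 1/12 years.
(F − S)/S = (0.9516 − 0.946)/0.946 = 0.0059197.
×(1/T) gives 7.10% p.a.

+7.10%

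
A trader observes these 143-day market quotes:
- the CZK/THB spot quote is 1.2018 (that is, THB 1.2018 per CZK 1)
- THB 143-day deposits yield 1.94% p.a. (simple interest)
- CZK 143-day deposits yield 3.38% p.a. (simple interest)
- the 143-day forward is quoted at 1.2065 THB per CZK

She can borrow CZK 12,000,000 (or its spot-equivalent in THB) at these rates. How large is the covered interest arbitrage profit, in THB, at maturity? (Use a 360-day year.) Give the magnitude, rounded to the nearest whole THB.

T = 143/360 years.
Keep in CZK, deliver into the forward: 12,000,000·1.0134261111·1.2065 = THB 14,672,383.24.
Swap to THB now, deposit: 12,000,000·1.2018·1.0077061111 = THB 14,532,734.45.
The quoted forward overvalues CZK, so borrow THB, buy CZK at spot, deposit the CZK at 3.38%, and sell the proceeds forward at 1.2065.
Arbitrage profit = |14,672,383.24 − 14,532,734.45| = THB 139,649.

THB 139,649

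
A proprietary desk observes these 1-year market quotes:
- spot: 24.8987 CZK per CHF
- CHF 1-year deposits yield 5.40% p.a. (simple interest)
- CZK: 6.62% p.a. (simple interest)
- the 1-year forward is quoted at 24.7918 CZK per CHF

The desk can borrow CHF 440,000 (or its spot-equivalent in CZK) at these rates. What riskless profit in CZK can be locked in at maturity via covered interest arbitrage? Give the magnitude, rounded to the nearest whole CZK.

T = 1 year.
Route A — deposit CHF, sell forward: 440,000 × 1.054000 × 24.7918 = CZK 11,497,445.17.
Route B — convert at spot, deposit CZK: 440,000 × 24.8987 × 1.066200 = CZK 11,680,677.33.
The quoted forward undervalues CHF, so borrow CHF, convert to CZK at spot, deposit the CZK at 6.62%, and buy CHF forward at 24.7918 to cover the loan.
Arbitrage profit = |11,497,445.17 − 11,680,677.33| = CZK 183,232.

CZK 183,232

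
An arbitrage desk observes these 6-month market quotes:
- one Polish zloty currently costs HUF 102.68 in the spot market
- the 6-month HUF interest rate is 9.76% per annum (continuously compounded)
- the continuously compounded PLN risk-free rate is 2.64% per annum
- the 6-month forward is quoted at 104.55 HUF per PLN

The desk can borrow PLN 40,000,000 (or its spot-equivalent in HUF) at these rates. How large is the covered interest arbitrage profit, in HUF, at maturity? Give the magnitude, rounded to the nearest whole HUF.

T = 6/12 years.
Route A — deposit PLN, sell forward: 40,000,000 × 1.013287504596 × 104.55 = HUF 4,237,568,344.22.
Route B — convert at spot, deposit HUF: 40,000,000 × 102.68 × 1.050010327673 = HUF 4,312,602,417.82.
The quoted forward undervalues PLN, so borrow PLN, convert to HUF at spot, deposit the HUF at 9.76%, and buy PLN forward at 104.55 to cover the loan.
Arbitrage profit = |4,237,568,344.22 − 4,312,602,417.82| = HUF 75,034,074.

HUF 75,034,074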